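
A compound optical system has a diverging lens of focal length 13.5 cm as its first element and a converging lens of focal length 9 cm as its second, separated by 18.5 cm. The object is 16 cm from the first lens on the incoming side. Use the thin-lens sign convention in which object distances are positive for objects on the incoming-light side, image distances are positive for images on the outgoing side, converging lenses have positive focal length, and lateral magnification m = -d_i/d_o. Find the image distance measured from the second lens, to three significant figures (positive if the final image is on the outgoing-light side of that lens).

13.8 cm

Applying the thin-lens equation to the first lens, 1/(-13.5) = 1/16 + 1/d_i1, which gives d_i1 = -7.322 cm.
The intermediate image is virtual, 7.322 cm to the left of lens 1, so d_o2 = L - d_i1 = 18.5 - (-7.322) = 25.822 cm.
Applying the thin-lens equation again with f_2 = 9 cm and d_o2 = 25.822 cm gives d_i2 = 13.815 cm.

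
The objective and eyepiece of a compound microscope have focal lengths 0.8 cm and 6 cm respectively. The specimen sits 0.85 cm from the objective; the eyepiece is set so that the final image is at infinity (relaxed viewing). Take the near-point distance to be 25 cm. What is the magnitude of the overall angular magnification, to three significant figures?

Objective: 1/d_i = 1/f_obj - 1/d_o = 1/0.8 - 1/0.85 = 0.07353 cm^-1, so d_i = 13.600 cm.
m_obj = -d_i/d_o = -13.600/0.85 = -16.000.
Eyepiece angular magnification (image at infinity): M_eye = D/f_e = 25/6 = 4.167.
Overall M = m_obj x M_eye = (-16.000)(4.167) = -66.67.
|M| = 66.67.

66.7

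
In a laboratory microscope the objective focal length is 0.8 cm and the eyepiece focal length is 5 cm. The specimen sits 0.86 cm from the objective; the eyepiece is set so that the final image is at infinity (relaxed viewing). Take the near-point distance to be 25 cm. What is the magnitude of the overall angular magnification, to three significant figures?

Objective: 1/d_i = 1/f_obj - 1/d_o = 1/0.8 - 1/0.86 = 0.08721 cm^-1, so d_i = 11.467 cm.
m_obj = -d_i/d_o = -11.467/0.86 = -13.333.
Eyepiece angular magnification (image at infinity): M_eye = D/f_e = 25/5 = 5.000.
Overall M = m_obj x M_eye = (-13.333)(5.000) = -66.67.
|M| = 66.67.

66.7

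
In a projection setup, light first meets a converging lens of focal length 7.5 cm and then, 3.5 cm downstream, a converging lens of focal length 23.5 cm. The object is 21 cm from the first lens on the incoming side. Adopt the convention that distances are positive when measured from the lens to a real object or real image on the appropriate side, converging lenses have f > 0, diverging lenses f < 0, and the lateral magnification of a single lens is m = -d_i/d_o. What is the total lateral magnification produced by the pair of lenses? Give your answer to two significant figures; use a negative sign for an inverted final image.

Applying the thin-lens equation to the first lens, 1/7.5 = 1/21 + 1/d_i1, which gives d_i1 = 11.667 cm.
Its lateral magnification is m_1 = -d_i1/d_o1 = -(11.667)/21 = -0.5556.
This image would form 11.667 cm past lens 1, i.e. 8.167 cm beyond lens 2, so it is a virtual object for lens 2: d_o2 = 3.5 - 11.667 = -8.167 cm.
Applying the thin-lens equation again with f_2 = 23.5 cm and d_o2 = -8.167 cm gives d_i2 = 6.061 cm.
m_2 = -(6.061)/(-8.167) = 0.7421.
Overall magnification: m = m_1 m_2 = -0.4123.

-0.41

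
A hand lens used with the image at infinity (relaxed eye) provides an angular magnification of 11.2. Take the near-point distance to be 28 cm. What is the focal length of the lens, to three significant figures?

2.50 cm

For the image at infinity, M = D/f.
f = D/M = 28/11.2 = 2.500 cm.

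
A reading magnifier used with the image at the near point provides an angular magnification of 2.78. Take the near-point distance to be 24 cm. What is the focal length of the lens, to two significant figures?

For the image at the near point, M = 1 + D/f.
f = D/(M - 1) = 24/(2.78 - 1) = 13.483 cm.

13 cm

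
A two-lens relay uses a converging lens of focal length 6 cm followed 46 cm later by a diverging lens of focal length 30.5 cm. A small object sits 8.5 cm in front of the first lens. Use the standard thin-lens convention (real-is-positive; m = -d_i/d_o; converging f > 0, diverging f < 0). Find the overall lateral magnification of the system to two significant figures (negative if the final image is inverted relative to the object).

-1.3

First lens: d_i1 = 1/(1/6 - 1/8.5) = 20.400 cm.
m_1 = -(20.400)/8.5 = -2.4000.
The intermediate image is 20.400 cm to the right of lens 1, so d_o2 = L - d_i1 = 46 - 20.400 = 25.600 cm.
Second lens: d_i2 = 1/(1/(-30.5) - 1/(25.600)) = -13.918 cm.
m_2 = -(-13.918)/(25.600) = 0.5437.
The system's lateral magnification is m_1 m_2 = (-2.4000)(0.5437) = -1.3048.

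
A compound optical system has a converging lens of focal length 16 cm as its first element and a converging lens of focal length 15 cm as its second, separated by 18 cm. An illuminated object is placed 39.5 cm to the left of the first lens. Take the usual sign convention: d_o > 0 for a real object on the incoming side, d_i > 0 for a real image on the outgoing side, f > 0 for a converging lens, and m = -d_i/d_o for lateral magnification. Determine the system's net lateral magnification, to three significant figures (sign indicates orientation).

-0.427

First lens: d_i1 = 1/(1/16 - 1/39.5) = 26.894 cm.
m_1 = -(26.894)/39.5 = -0.6809.
Since 26.894 cm > 18 cm, the first image lies past the second lens and serves as a virtual object: d_o2 = L - d_i1 = -8.894 cm.
Second lens: d_i2 = 1/(1/15 - 1/(-8.894)) = 5.583 cm.
m_2 = -(5.583)/(-8.894) = 0.6278.
Overall magnification: m = m_1 m_2 = -0.4274.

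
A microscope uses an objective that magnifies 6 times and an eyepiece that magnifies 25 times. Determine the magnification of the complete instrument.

150

The overall magnification of a compound microscope is the product of the objective and eyepiece magnifications:
M = M_obj x M_eye = 6 x 25 = 150.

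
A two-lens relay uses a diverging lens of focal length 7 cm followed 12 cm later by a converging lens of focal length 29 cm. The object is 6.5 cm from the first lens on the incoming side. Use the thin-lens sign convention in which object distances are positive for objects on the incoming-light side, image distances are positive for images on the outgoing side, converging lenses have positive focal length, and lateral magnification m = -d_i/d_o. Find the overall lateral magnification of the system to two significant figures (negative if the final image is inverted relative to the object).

1.1

First lens: d_i1 = 1/(1/(-7) - 1/6.5) = -3.370 cm.
m_1 = -(-3.370)/6.5 = 0.5185.
The intermediate image is virtual, 3.370 cm to the left of lens 1, so d_o2 = L - d_i1 = 12 - (-3.370) = 15.370 cm.
Second lens: d_i2 = 1/(1/29 - 1/(15.370)) = -32.704 cm.
m_2 = -(-32.704)/(15.370) = 2.1277.
Total m = m_1 x m_2 = (0.5185)(2.1277) = 1.1033.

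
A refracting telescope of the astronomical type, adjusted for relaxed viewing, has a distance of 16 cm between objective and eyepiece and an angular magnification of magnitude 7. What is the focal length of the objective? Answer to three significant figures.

14.0 cm

In normal adjustment the tube length equals f_obj + f_eye and |M| = f_obj/f_eye.
So f_obj = 7 f_eye and 7 f_eye + f_eye = 16 cm, giving f_eye = 16/8 = 2.000 cm and f_obj = 14.000 cm.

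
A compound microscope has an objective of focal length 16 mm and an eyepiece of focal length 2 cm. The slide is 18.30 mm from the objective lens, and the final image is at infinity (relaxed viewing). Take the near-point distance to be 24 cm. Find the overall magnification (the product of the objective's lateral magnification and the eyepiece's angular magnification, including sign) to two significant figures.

-83

Convert to cm: f_obj = 16 mm = 1.6 cm; d_o = 18.30 mm = 1.83 cm.
Objective: 1/d_i = 1/f_obj - 1/d_o = 1/1.6 - 1/1.83 = 0.07855 cm^-1, so d_i = 12.730 cm.
m_obj = -d_i/d_o = -12.730/1.83 = -6.957.
Eyepiece angular magnification (image at infinity): M_eye = D/f_e = 24/2 = 12.000.
Overall M = m_obj x M_eye = (-6.957)(12.000) = -83.48.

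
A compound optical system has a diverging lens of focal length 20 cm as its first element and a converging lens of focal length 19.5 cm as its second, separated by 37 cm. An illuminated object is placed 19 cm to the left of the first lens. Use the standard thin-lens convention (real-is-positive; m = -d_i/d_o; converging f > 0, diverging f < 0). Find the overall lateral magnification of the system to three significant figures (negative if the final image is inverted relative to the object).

-0.367

First lens: d_i1 = 1/(1/(-20) - 1/19) = -9.744 cm.
m_1 = -(-9.744)/19 = 0.5128.
The intermediate image is virtual, 9.744 cm to the left of lens 1, so d_o2 = L - d_i1 = 37 - (-9.744) = 46.744 cm.
Second lens: d_i2 = 1/(1/19.5 - 1/(46.744)) = 33.457 cm.
m_2 = -(33.457)/(46.744) = -0.7158.
Total m = m_1 x m_2 = (0.5128)(-0.7158) = -0.3671.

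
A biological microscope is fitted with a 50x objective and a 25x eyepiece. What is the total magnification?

The overall magnification of a compound microscope is the product of the objective and eyepiece magnifications:
M = M_obj x M_eye = 50 x 25 = 1250.

1250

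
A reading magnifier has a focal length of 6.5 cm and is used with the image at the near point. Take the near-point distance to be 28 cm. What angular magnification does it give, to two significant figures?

M = 1 + D/f = 1 + 28/6.5 = 5.308.

5.3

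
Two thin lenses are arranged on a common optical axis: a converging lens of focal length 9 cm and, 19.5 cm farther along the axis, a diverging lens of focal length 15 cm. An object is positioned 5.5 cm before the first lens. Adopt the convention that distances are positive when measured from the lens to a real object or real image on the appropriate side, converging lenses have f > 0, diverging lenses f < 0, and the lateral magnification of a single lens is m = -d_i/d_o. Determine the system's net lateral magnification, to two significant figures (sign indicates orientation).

Lens 1: 1/d_i1 = 1/f_1 - 1/d_o1 = 1/9 - 1/5.5 = -0.07071 cm^-1, so d_i1 = -14.143 cm.
m_1 = -(-14.143)/5.5 = 2.5714.
With d_i1 < 0 the first image is virtual and lies on the object side; the object distance for lens 2 is d_o2 = 19.5 - (-14.143) = 33.643 cm.
Lens 2: 1/d_i2 = 1/f_2 - 1/d_o2 = 1/(-15) - 1/(33.643) = -0.09639 cm^-1, so d_i2 = -10.374 cm.
m_2 = -(-10.374)/(33.643) = 0.3084.
Overall magnification: m = m_1 m_2 = 0.7930.

0.79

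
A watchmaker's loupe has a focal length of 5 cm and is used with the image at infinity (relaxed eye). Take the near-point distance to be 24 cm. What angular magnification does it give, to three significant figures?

M = D/f = 24/5 = 4.800.

4.80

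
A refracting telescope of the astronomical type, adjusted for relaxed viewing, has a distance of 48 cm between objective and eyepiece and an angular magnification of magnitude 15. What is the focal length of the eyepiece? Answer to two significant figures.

In normal adjustment the tube length equals f_obj + f_eye and |M| = f_obj/f_eye.
So f_obj = 15 f_eye and 15 f_eye + f_eye = 48 cm, giving f_eye = 48/16 = 3.000 cm and f_obj = 45.000 cm.

3.0 cm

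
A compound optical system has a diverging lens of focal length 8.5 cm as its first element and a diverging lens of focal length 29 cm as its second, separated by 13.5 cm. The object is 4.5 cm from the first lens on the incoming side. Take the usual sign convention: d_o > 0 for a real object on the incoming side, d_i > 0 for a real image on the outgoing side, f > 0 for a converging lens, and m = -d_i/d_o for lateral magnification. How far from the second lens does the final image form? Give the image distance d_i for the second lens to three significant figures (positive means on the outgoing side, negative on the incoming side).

Applying the thin-lens equation to the first lens, 1/(-8.5) = 1/4.5 + 1/d_i1, which gives d_i1 = -2.942 cm.
With d_i1 < 0 the first image is virtual and lies on the object side; the object distance for lens 2 is d_o2 = 13.5 - (-2.942) = 16.442 cm.
Applying the thin-lens equation again with f_2 = -29 cm and d_o2 = 16.442 cm gives d_i2 = -10.493 cm.

-10.5 cm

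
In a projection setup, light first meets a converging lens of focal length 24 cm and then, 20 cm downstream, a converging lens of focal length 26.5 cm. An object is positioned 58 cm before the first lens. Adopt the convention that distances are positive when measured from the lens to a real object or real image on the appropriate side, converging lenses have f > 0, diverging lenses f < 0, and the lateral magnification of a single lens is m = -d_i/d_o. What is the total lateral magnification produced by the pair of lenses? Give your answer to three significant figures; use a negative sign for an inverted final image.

Lens 1: 1/d_i1 = 1/f_1 - 1/d_o1 = 1/24 - 1/58 = 0.02443 cm^-1, so d_i1 = 40.941 cm.
m_1 = -(40.941)/58 = -0.7059.
Since 40.941 cm > 20 cm, the first image lies past the second lens and serves as a virtual object: d_o2 = L - d_i1 = -20.941 cm.
Lens 2: 1/d_i2 = 1/f_2 - 1/d_o2 = 1/26.5 - 1/(-20.941) = 0.08549 cm^-1, so d_i2 = 11.697 cm.
m_2 = -(11.697)/(-20.941) = 0.5586.
The system's lateral magnification is m_1 m_2 = (-0.7059)(0.5586) = -0.3943.

-0.394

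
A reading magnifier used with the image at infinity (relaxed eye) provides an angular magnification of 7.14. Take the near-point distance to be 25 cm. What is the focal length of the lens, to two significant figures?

3.5 cm

For the image at infinity, M = D/f.
f = D/M = 25/7.14 = 3.501 cm.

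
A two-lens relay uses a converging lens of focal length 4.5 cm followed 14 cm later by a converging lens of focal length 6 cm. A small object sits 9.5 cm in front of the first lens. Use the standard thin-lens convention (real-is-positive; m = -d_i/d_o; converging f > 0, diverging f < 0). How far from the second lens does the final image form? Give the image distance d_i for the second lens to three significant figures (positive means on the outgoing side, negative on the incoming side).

-59.5 cm

Lens 1: 1/d_i1 = 1/f_1 - 1/d_o1 = 1/4.5 - 1/9.5 = 0.11696 cm^-1, so d_i1 = 8.550 cm.
That image sits 5.450 cm in front of the second lens, so d_o2 = 5.450 cm.
Lens 2: 1/d_i2 = 1/f_2 - 1/d_o2 = 1/6 - 1/(5.450) = -0.01682 cm^-1, so d_i2 = -59.455 cm.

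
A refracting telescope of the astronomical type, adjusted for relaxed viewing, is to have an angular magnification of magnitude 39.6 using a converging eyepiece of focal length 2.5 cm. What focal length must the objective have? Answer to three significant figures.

99.0 cm

|M| = f_obj/|f_eye|, so f_obj = |M| x |f_eye| = 39.6 x 2.5 = 99.000 cm.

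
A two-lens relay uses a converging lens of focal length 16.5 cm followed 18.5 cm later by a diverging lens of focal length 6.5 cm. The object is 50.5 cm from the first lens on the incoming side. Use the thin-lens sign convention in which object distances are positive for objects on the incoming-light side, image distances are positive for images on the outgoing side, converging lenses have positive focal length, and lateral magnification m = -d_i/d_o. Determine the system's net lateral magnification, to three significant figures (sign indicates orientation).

Applying the thin-lens equation to the first lens, 1/16.5 = 1/50.5 + 1/d_i1, which gives d_i1 = 24.507 cm.
Its lateral magnification is m_1 = -d_i1/d_o1 = -(24.507)/50.5 = -0.4853.
This image would form 24.507 cm past lens 1, i.e. 6.007 cm beyond lens 2, so it is a virtual object for lens 2: d_o2 = 18.5 - 24.507 = -6.007 cm.
Applying the thin-lens equation again with f_2 = -6.5 cm and d_o2 = -6.007 cm gives d_i2 = 79.261 cm.
m_2 = -(79.261)/(-6.007) = 13.1940.
The system's lateral magnification is m_1 m_2 = (-0.4853)(13.1940) = -6.4030.

-6.40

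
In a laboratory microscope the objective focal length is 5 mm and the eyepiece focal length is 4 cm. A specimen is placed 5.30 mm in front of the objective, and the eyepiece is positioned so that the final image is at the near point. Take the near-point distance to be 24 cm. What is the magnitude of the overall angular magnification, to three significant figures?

117

Convert to cm: f_obj = 5 mm = 0.5 cm; d_o = 5.30 mm = 0.53 cm.
Objective: 1/d_i = 1/f_obj - 1/d_o = 1/0.5 - 1/0.53 = 0.11321 cm^-1, so d_i = 8.833 cm.
m_obj = -d_i/d_o = -8.833/0.53 = -16.667.
Eyepiece angular magnification (image at near point): M_eye = 1 + D/f_e = 1 + 24/4 = 7.000.
Overall M = m_obj x M_eye = (-16.667)(7.000) = -116.67.
|M| = 116.67.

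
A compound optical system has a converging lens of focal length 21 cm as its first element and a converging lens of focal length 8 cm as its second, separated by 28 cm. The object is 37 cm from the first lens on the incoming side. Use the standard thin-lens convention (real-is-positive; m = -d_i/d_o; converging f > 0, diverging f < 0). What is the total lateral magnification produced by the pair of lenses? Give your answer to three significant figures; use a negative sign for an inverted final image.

Lens 1: 1/d_i1 = 1/f_1 - 1/d_o1 = 1/21 - 1/37 = 0.02059 cm^-1, so d_i1 = 48.563 cm.
m_1 = -(48.563)/37 = -1.3125.
This image would form 48.563 cm past lens 1, i.e. 20.563 cm beyond lens 2, so it is a virtual object for lens 2: d_o2 = 28 - 48.563 = -20.563 cm.
Lens 2: 1/d_i2 = 1/f_2 - 1/d_o2 = 1/8 - 1/(-20.563) = 0.17363 cm^-1, so d_i2 = 5.759 cm.
m_2 = -(5.759)/(-20.563) = 0.2801.
Total m = m_1 x m_2 = (-1.3125)(0.2801) = -0.3676.

-0.368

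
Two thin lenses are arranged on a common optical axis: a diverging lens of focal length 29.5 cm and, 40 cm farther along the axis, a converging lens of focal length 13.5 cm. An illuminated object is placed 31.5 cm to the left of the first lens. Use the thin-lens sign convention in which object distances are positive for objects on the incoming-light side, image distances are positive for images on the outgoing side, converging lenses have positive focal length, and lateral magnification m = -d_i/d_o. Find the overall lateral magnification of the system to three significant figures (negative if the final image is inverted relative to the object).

Lens 1: 1/d_i1 = 1/f_1 - 1/d_o1 = 1/(-29.5) - 1/31.5 = -0.06564 cm^-1, so d_i1 = -15.234 cm.
m_1 = -(-15.234)/31.5 = 0.4836.
With d_i1 < 0 the first image is virtual and lies on the object side; the object distance for lens 2 is d_o2 = 40 - (-15.234) = 55.234 cm.
Lens 2: 1/d_i2 = 1/f_2 - 1/d_o2 = 1/13.5 - 1/(55.234) = 0.05597 cm^-1, so d_i2 = 17.867 cm.
m_2 = -(17.867)/(55.234) = -0.3235.
The system's lateral magnification is m_1 m_2 = (0.4836)(-0.3235) = -0.1564.

-0.156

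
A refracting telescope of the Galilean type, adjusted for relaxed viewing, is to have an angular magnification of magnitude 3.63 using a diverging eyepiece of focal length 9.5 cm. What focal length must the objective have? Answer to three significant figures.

|M| = f_obj/|f_eye|, so f_obj = |M| x |f_eye| = 3.63 x 9.5 = 34.485 cm.

34.5 cm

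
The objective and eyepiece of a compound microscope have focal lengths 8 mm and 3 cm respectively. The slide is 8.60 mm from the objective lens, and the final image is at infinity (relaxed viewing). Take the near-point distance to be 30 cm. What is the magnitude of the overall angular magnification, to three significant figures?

Convert to cm: f_obj = 8 mm = 0.8 cm; d_o = 8.60 mm = 0.86 cm.
Objective: 1/d_i = 1/f_obj - 1/d_o = 1/0.8 - 1/0.86 = 0.08721 cm^-1, so d_i = 11.467 cm.
m_obj = -d_i/d_o = -11.467/0.86 = -13.333.
Eyepiece angular magnification (image at infinity): M_eye = D/f_e = 30/3 = 10.000.
Overall M = m_obj x M_eye = (-13.333)(10.000) = -133.33.
|M| = 133.33.

133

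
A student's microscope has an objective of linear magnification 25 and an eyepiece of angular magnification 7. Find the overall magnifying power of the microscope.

175

The overall magnification of a compound microscope is the product of the objective and eyepiece magnifications:
M = M_obj x M_eye = 25 x 7 = 175.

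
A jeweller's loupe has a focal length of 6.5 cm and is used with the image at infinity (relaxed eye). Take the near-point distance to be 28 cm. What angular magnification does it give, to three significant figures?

M = D/f = 28/6.5 = 4.308.

4.31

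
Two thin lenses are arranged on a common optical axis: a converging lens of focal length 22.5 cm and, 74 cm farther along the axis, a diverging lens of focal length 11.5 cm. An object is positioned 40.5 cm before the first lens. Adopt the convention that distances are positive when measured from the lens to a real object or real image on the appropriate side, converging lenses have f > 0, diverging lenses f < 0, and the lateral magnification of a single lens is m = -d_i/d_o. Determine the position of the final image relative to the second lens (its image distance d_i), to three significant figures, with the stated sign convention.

Applying the thin-lens equation to the first lens, 1/22.5 = 1/40.5 + 1/d_i1, which gives d_i1 = 50.625 cm.
That image sits 23.375 cm in front of the second lens, so d_o2 = 23.375 cm.
Applying the thin-lens equation again with f_2 = -11.5 cm and d_o2 = 23.375 cm gives d_i2 = -7.708 cm.

-7.71 cm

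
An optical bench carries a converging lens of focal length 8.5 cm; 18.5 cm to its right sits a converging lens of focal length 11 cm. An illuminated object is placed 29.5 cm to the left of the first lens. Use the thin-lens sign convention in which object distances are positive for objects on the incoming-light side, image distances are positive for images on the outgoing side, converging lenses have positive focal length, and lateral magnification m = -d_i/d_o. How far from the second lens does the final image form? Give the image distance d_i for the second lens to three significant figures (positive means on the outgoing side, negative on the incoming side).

Applying the thin-lens equation to the first lens, 1/8.5 = 1/29.5 + 1/d_i1, which gives d_i1 = 11.940 cm.
That image sits 6.560 cm in front of the second lens, so d_o2 = 6.560 cm.
Applying the thin-lens equation again with f_2 = 11 cm and d_o2 = 6.560 cm gives d_i2 = -16.249 cm.

-16.2 cm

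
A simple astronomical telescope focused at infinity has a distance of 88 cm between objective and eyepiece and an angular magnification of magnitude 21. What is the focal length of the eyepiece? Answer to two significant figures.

In normal adjustment the tube length equals f_obj + f_eye and |M| = f_obj/f_eye.
So f_obj = 21 f_eye and 21 f_eye + f_eye = 88 cm, giving f_eye = 88/22 = 4.000 cm and f_obj = 84.000 cm.

4.0 cm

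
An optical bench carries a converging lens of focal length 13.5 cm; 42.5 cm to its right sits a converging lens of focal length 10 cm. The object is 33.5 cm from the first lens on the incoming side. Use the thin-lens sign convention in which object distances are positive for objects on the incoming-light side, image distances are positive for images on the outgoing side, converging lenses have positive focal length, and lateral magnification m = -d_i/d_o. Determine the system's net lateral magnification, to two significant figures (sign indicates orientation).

First lens: d_i1 = 1/(1/13.5 - 1/33.5) = 22.613 cm.
m_1 = -(22.613)/33.5 = -0.6750.
Object distance for lens 2: d_o2 = 42.5 - 22.613 = 19.887 cm.
Second lens: d_i2 = 1/(1/10 - 1/(19.887)) = 20.114 cm.
m_2 = -(20.114)/(19.887) = -1.0114.
Total m = m_1 x m_2 = (-0.6750)(-1.0114) = 0.6827.

0.68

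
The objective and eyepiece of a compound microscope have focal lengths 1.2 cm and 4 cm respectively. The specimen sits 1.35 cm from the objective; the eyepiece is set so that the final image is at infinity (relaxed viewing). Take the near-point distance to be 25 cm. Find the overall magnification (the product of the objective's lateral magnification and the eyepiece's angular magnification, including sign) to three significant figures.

Objective: 1/d_i = 1/f_obj - 1/d_o = 1/1.2 - 1/1.35 = 0.09259 cm^-1, so d_i = 10.800 cm.
m_obj = -d_i/d_o = -10.800/1.35 = -8.000.
Eyepiece angular magnification (image at infinity): M_eye = D/f_e = 25/4 = 6.250.
Overall M = m_obj x M_eye = (-8.000)(6.250) = -50.00.

-50.0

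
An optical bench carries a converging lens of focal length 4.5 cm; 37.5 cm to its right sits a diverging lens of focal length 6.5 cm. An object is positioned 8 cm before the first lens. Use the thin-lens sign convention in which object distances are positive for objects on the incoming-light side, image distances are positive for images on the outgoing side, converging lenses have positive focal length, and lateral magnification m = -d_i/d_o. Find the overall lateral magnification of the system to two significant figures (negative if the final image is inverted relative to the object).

Lens 1: 1/d_i1 = 1/f_1 - 1/d_o1 = 1/4.5 - 1/8 = 0.09722 cm^-1, so d_i1 = 10.286 cm.
m_1 = -(10.286)/8 = -1.2857.
That image sits 27.214 cm in front of the second lens, so d_o2 = 27.214 cm.
Lens 2: 1/d_i2 = 1/f_2 - 1/d_o2 = 1/(-6.5) - 1/(27.214) = -0.19059 cm^-1, so d_i2 = -5.247 cm.
m_2 = -(-5.247)/(27.214) = 0.1928.
Total m = m_1 x m_2 = (-1.2857)(0.1928) = -0.2479.

-0.25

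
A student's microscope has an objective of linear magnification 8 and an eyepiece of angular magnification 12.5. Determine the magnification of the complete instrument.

The overall magnification of a compound microscope is the product of the objective and eyepiece magnifications:
M = M_obj x M_eye = 8 x 12.5 = 100.

100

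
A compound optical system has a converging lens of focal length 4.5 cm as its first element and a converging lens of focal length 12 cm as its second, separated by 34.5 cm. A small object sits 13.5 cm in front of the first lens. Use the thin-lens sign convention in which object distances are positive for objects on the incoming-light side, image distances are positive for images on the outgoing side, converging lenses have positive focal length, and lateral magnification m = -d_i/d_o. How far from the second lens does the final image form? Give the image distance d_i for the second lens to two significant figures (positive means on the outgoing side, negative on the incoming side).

First lens: d_i1 = 1/(1/4.5 - 1/13.5) = 6.750 cm.
Object distance for lens 2: d_o2 = 34.5 - 6.750 = 27.750 cm.
Second lens: d_i2 = 1/(1/12 - 1/(27.750)) = 21.143 cm.

21 cm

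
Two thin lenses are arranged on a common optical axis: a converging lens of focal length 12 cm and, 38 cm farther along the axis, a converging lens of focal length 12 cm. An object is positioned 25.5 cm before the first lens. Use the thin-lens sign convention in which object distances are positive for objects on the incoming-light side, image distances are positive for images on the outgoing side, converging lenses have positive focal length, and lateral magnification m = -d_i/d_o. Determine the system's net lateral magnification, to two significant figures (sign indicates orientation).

Lens 1: 1/d_i1 = 1/f_1 - 1/d_o1 = 1/12 - 1/25.5 = 0.04412 cm^-1, so d_i1 = 22.667 cm.
m_1 = -(22.667)/25.5 = -0.8889.
The intermediate image is 22.667 cm to the right of lens 1, so d_o2 = L - d_i1 = 38 - 22.667 = 15.333 cm.
Lens 2: 1/d_i2 = 1/f_2 - 1/d_o2 = 1/12 - 1/(15.333) = 0.01812 cm^-1, so d_i2 = 55.200 cm.
m_2 = -(55.200)/(15.333) = -3.6000.
The system's lateral magnification is m_1 m_2 = (-0.8889)(-3.6000) = 3.2000.

3.2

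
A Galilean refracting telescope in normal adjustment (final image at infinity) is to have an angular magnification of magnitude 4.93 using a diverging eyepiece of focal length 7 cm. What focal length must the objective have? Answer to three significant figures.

34.5 cm

|M| = f_obj/|f_eye|, so f_obj = |M| x |f_eye| = 4.93 x 7 = 34.510 cm.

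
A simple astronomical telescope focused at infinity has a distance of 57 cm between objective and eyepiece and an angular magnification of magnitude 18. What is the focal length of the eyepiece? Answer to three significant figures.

3.00 cm

In normal adjustment the tube length equals f_obj + f_eye and |M| = f_obj/f_eye.
So f_obj = 18 f_eye and 18 f_eye + f_eye = 57 cm, giving f_eye = 57/19 = 3.000 cm and f_obj = 54.000 cm.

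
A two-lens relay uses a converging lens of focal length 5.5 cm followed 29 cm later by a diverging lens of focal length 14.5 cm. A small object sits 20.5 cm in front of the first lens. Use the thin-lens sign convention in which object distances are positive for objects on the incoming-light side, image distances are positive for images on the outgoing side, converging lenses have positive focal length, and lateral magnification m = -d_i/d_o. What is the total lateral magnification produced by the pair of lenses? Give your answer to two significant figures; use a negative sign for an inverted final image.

First lens: d_i1 = 1/(1/5.5 - 1/20.5) = 7.517 cm.
m_1 = -(7.517)/20.5 = -0.3667.
The intermediate image is 7.517 cm to the right of lens 1, so d_o2 = L - d_i1 = 29 - 7.517 = 21.483 cm.
Second lens: d_i2 = 1/(1/(-14.5) - 1/(21.483)) = -8.657 cm.
m_2 = -(-8.657)/(21.483) = 0.4030.
Total m = m_1 x m_2 = (-0.3667)(0.4030) = -0.1478.

-0.15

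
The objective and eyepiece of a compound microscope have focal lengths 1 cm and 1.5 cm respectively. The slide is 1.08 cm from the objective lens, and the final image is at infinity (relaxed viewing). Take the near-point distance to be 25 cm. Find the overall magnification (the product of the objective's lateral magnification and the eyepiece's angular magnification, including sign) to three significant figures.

-208

Objective: 1/d_i = 1/f_obj - 1/d_o = 1/1 - 1/1.08 = 0.07407 cm^-1, so d_i = 13.500 cm.
m_obj = -d_i/d_o = -13.500/1.08 = -12.500.
Eyepiece angular magnification (image at infinity): M_eye = D/f_e = 25/1.5 = 16.667.
Overall M = m_obj x M_eye = (-12.500)(16.667) = -208.33.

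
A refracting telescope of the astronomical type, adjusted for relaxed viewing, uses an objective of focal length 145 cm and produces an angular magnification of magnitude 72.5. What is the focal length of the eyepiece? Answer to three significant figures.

2.00 cm

|M| = f_obj/f_eye, so f_eye = f_obj/|M| = 145/72.5 = 2.000 cm.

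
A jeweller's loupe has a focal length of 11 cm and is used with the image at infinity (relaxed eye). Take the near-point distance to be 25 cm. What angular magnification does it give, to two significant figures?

M = D/f = 25/11 = 2.273.

2.3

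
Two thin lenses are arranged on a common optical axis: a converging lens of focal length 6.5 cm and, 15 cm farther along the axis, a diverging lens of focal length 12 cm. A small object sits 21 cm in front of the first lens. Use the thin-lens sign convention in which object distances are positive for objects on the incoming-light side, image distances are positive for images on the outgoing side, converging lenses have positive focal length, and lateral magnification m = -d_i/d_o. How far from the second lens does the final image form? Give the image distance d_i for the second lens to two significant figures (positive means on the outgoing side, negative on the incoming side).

First lens: d_i1 = 1/(1/6.5 - 1/21) = 9.414 cm.
That image sits 5.586 cm in front of the second lens, so d_o2 = 5.586 cm.
Second lens: d_i2 = 1/(1/(-12) - 1/(5.586)) = -3.812 cm.

-3.8 cm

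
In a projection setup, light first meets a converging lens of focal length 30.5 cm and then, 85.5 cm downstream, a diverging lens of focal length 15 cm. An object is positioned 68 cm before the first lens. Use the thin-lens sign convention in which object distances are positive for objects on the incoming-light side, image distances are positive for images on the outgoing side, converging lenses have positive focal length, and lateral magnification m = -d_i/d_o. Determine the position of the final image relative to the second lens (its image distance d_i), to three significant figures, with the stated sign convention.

Applying the thin-lens equation to the first lens, 1/30.5 = 1/68 + 1/d_i1, which gives d_i1 = 55.307 cm.
Object distance for lens 2: d_o2 = 85.5 - 55.307 = 30.193 cm.
Applying the thin-lens equation again with f_2 = -15 cm and d_o2 = 30.193 cm gives d_i2 = -10.021 cm.

-10.0 cm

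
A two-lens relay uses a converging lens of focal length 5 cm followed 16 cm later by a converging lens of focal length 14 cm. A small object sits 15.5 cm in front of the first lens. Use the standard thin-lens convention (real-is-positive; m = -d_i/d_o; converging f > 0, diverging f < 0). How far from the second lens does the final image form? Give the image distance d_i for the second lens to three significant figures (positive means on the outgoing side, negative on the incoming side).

Lens 1: 1/d_i1 = 1/f_1 - 1/d_o1 = 1/5 - 1/15.5 = 0.13548 cm^-1, so d_i1 = 7.381 cm.
Object distance for lens 2: d_o2 = 16 - 7.381 = 8.619 cm.
Lens 2: 1/d_i2 = 1/f_2 - 1/d_o2 = 1/14 - 1/(8.619) = -0.04459 cm^-1, so d_i2 = -22.425 cm.

-22.4 cm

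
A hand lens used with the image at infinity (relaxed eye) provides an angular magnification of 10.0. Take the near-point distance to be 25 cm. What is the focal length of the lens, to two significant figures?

For the image at infinity, M = D/f.
f = D/M = 25/10.0 = 2.500 cm.

2.5 cm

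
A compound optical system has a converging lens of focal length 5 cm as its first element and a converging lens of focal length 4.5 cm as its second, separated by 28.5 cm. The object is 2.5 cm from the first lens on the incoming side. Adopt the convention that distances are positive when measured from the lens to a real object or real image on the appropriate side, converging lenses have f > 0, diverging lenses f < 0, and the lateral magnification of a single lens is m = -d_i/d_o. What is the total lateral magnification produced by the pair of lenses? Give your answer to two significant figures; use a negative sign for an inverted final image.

-0.31

Lens 1: 1/d_i1 = 1/f_1 - 1/d_o1 = 1/5 - 1/2.5 = -0.20000 cm^-1, so d_i1 = -5.000 cm.
m_1 = -(-5.000)/2.5 = 2.0000.
The intermediate image is virtual, 5.000 cm to the left of lens 1, so d_o2 = L - d_i1 = 28.5 - (-5.000) = 33.500 cm.
Lens 2: 1/d_i2 = 1/f_2 - 1/d_o2 = 1/4.5 - 1/(33.500) = 0.19237 cm^-1, so d_i2 = 5.198 cm.
m_2 = -(5.198)/(33.500) = -0.1552.
The system's lateral magnification is m_1 m_2 = (2.0000)(-0.1552) = -0.3103.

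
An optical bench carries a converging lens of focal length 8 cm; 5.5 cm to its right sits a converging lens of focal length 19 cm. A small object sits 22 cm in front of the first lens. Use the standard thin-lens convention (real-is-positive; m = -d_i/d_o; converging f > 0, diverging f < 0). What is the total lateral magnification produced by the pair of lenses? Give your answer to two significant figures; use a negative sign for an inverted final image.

-0.42

First lens: d_i1 = 1/(1/8 - 1/22) = 12.571 cm.
m_1 = -(12.571)/22 = -0.5714.
Since 12.571 cm > 5.5 cm, the first image lies past the second lens and serves as a virtual object: d_o2 = L - d_i1 = -7.071 cm.
Second lens: d_i2 = 1/(1/19 - 1/(-7.071)) = 5.153 cm.
m_2 = -(5.153)/(-7.071) = 0.7288.
The system's lateral magnification is m_1 m_2 = (-0.5714)(0.7288) = -0.4164.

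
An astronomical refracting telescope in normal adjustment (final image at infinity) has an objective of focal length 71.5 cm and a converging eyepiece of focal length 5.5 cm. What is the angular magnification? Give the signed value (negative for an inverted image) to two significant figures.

M = -f_obj/f_eye = -71.5/(5.5) = -13.000.

-13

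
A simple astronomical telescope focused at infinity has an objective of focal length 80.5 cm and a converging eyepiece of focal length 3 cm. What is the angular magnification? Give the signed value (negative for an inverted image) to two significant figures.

-27

M = -f_obj/f_eye = -80.5/(3) = -26.833.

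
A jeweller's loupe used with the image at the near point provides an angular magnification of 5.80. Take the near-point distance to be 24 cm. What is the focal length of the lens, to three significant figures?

5.00 cm

For the image at the near point, M = 1 + D/f.
f = D/(M - 1) = 24/(5.8 - 1) = 5.000 cm.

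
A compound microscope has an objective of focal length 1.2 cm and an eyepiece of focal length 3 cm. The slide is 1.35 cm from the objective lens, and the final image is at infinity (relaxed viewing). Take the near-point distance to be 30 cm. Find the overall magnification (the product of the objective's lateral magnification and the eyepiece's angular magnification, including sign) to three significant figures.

Objective: 1/d_i = 1/f_obj - 1/d_o = 1/1.2 - 1/1.35 = 0.09259 cm^-1, so d_i = 10.800 cm.
m_obj = -d_i/d_o = -10.800/1.35 = -8.000.
Eyepiece angular magnification (image at infinity): M_eye = D/f_e = 30/3 = 10.000.
Overall M = m_obj x M_eye = (-8.000)(10.000) = -80.00.

-80.0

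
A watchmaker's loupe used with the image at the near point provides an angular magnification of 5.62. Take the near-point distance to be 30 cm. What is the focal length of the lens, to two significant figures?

6.5 cm

For the image at the near point, M = 1 + D/f.
f = D/(M - 1) = 30/(5.62 - 1) = 6.494 cm.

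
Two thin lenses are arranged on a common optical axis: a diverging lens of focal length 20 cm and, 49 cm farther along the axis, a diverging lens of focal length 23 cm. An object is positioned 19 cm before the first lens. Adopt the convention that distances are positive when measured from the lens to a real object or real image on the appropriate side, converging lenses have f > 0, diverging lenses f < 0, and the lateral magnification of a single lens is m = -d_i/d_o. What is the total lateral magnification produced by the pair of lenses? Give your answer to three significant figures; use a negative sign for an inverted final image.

First lens: d_i1 = 1/(1/(-20) - 1/19) = -9.744 cm.
m_1 = -(-9.744)/19 = 0.5128.
With d_i1 < 0 the first image is virtual and lies on the object side; the object distance for lens 2 is d_o2 = 49 - (-9.744) = 58.744 cm.
Second lens: d_i2 = 1/(1/(-23) - 1/(58.744)) = -16.529 cm.
m_2 = -(-16.529)/(58.744) = 0.2814.
The system's lateral magnification is m_1 m_2 = (0.5128)(0.2814) = 0.1443.

0.144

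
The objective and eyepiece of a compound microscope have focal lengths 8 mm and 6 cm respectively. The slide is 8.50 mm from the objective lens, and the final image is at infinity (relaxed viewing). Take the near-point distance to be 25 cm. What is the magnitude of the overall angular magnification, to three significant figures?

66.7

Convert to cm: f_obj = 8 mm = 0.8 cm; d_o = 8.50 mm = 0.85 cm.
Objective: 1/d_i = 1/f_obj - 1/d_o = 1/0.8 - 1/0.85 = 0.07353 cm^-1, so d_i = 13.600 cm.
m_obj = -d_i/d_o = -13.600/0.85 = -16.000.
Eyepiece angular magnification (image at infinity): M_eye = D/f_e = 25/6 = 4.167.
Overall M = m_obj x M_eye = (-16.000)(4.167) = -66.67.
|M| = 66.67.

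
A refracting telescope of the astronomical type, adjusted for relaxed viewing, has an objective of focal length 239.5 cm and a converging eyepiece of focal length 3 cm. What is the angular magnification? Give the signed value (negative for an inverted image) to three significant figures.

-79.8

M = -f_obj/f_eye = -239.5/(3) = -79.833.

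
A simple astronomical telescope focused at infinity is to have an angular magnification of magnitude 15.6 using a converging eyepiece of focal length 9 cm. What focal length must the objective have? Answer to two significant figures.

140 cm

|M| = f_obj/|f_eye|, so f_obj = |M| x |f_eye| = 15.6 x 9 = 140.400 cm.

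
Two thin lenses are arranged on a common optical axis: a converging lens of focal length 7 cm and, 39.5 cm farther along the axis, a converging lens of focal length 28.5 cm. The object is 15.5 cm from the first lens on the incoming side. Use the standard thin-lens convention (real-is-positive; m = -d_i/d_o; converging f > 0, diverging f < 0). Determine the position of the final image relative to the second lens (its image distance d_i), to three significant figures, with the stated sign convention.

-432 cm

Lens 1: 1/d_i1 = 1/f_1 - 1/d_o1 = 1/7 - 1/15.5 = 0.07834 cm^-1, so d_i1 = 12.765 cm.
That image sits 26.735 cm in front of the second lens, so d_o2 = 26.735 cm.
Lens 2: 1/d_i2 = 1/f_2 - 1/d_o2 = 1/28.5 - 1/(26.735) = -0.00232 cm^-1, so d_i2 = -431.775 cm.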